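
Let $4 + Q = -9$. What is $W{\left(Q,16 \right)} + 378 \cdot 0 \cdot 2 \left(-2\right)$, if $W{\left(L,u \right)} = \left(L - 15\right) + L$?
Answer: $-41$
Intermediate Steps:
$Q = -13$ ($Q = -4 - 9 = -13$)
$W{\left(L,u \right)} = -15 + 2 L$ ($W{\left(L,u \right)} = \left(L - 15\right) + L = \left(-15 + L\right) + L = -15 + 2 L$)
$W{\left(Q,16 \right)} + 378 \cdot 0 \cdot 2 \left(-2\right) = \left(-15 + 2 \left(-13\right)\right) + 378 \cdot 0 \cdot 2 \left(-2\right) = \left(-15 - 26\right) + 378 \cdot 0 \left(-2\right) = -41 + 378 \cdot 0 = -41 + 0 = -41$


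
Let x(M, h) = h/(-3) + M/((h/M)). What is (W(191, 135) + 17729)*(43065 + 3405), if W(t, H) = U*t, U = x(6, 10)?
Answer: 826233502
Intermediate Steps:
x(M, h) = -h/3 + M²/h (x(M, h) = h*(-⅓) + M*(M/h) = -h/3 + M²/h)
U = 4/15 (U = -⅓*10 + 6²/10 = -10/3 + 36*(⅒) = -10/3 + 18/5 = 4/15 ≈ 0.26667)
W(t, H) = 4*t/15
(W(191, 135) + 17729)*(43065 + 3405) = ((4/15)*191 + 17729)*(43065 + 3405) = (764/15 + 17729)*46470 = (266699/15)*46470 = 826233502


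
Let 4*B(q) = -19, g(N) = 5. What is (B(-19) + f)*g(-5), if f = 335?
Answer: 6605/4 ≈ 1651.3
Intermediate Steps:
B(q) = -19/4 (B(q) = (¼)*(-19) = -19/4)
(B(-19) + f)*g(-5) = (-19/4 + 335)*5 = (1321/4)*5 = 6605/4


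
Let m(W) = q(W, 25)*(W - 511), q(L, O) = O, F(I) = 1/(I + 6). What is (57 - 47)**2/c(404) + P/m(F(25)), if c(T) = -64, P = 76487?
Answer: -2989847/396000 ≈ -7.5501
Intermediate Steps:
F(I) = 1/(6 + I)
m(W) = -12775 + 25*W (m(W) = 25*(W - 511) = 25*(-511 + W) = -12775 + 25*W)
(57 - 47)**2/c(404) + P/m(F(25)) = (57 - 47)**2/(-64) + 76487/(-12775 + 25/(6 + 25)) = 10**2*(-1/64) + 76487/(-12775 + 25/31) = 100*(-1/64) + 76487/(-12775 + 25*(1/31)) = -25/16 + 76487/(-12775 + 25/31) = -25/16 + 76487/(-396000/31) = -25/16 + 76487*(-31/396000) = -25/16 - 2371097/396000 = -2989847/396000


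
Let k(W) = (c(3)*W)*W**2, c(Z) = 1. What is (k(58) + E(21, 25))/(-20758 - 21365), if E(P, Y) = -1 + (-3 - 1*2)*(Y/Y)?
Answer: -195106/42123 ≈ -4.6318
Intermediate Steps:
E(P, Y) = -6 (E(P, Y) = -1 + (-3 - 2)*1 = -1 - 5*1 = -1 - 5 = -6)
k(W) = W**3 (k(W) = (1*W)*W**2 = W*W**2 = W**3)
(k(58) + E(21, 25))/(-20758 - 21365) = (58**3 - 6)/(-20758 - 21365) = (195112 - 6)/(-42123) = 195106*(-1/42123) = -195106/42123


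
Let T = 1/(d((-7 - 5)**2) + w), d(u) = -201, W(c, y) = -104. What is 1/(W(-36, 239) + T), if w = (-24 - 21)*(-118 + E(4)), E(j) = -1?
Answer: -5154/536015 ≈ -0.0096154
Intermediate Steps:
w = 5355 (w = (-24 - 21)*(-118 - 1) = -45*(-119) = 5355)
T = 1/5154 (T = 1/(-201 + 5355) = 1/5154 ≈ 0.00019402)
1/(W(-36, 239) + T) = 1/(-104 + 1/5154) = 1/(-536015/5154) = -5154/536015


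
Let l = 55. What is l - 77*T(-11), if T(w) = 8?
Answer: -561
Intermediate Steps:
l - 77*T(-11) = 55 - 77*8 = 55 - 616 = -561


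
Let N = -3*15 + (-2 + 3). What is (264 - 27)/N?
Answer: -237/44 ≈ -5.3864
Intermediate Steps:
N = -44 (N = -45 + 1 = -44)
(264 - 27)/N = (264 - 27)/(-44) = 237*(-1/44) = -237/44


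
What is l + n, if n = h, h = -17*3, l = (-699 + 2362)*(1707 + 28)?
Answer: 2885254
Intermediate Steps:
l = 2885305 (l = 1663*1735 = 2885305)
h = -51
n = -51
l + n = 2885305 - 51 = 2885254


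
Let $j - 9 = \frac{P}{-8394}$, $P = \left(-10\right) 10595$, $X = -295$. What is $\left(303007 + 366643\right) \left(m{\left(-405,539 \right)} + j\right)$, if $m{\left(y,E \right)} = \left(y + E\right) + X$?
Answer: $- \frac{391724490850}{4197} \approx -9.3334 \cdot 10^{7}$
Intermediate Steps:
$P = -105950$
$m{\left(y,E \right)} = -295 + E + y$ ($m{\left(y,E \right)} = \left(y + E\right) - 295 = \left(E + y\right) - 295 = -295 + E + y$)
$j = \frac{90748}{4197}$ ($j = 9 - \frac{105950}{-8394} = 9 - - \frac{52975}{4197} = 9 + \frac{52975}{4197} = \frac{90748}{4197} \approx 21.622$)
$\left(303007 + 366643\right) \left(m{\left(-405,539 \right)} + j\right) = \left(303007 + 366643\right) \left(\left(-295 + 539 - 405\right) + \frac{90748}{4197}\right) = 669650 \left(-161 + \frac{90748}{4197}\right) = 669650 \left(- \frac{584969}{4197}\right) = - \frac{391724490850}{4197}$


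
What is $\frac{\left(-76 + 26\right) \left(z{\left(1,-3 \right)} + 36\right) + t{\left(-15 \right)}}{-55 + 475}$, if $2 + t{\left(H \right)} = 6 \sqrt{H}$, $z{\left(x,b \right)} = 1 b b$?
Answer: $- \frac{563}{105} + \frac{i \sqrt{15}}{70} \approx -5.3619 + 0.055328 i$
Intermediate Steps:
$z{\left(x,b \right)} = b^{2}$ ($z{\left(x,b \right)} = b b = b^{2}$)
$t{\left(H \right)} = -2 + 6 \sqrt{H}$
$\frac{\left(-76 + 26\right) \left(z{\left(1,-3 \right)} + 36\right) + t{\left(-15 \right)}}{-55 + 475} = \frac{\left(-76 + 26\right) \left(\left(-3\right)^{2} + 36\right) - \left(2 - 6 \sqrt{-15}\right)}{-55 + 475} = \frac{- 50 \left(9 + 36\right) - \left(2 - 6 i \sqrt{15}\right)}{420} = \left(\left(-50\right) 45 - \left(2 - 6 i \sqrt{15}\right)\right) \frac{1}{420} = \left(-2250 - \left(2 - 6 i \sqrt{15}\right)\right) \frac{1}{420} = \left(-2252 + 6 i \sqrt{15}\right) \frac{1}{420} = - \frac{563}{105} + \frac{i \sqrt{15}}{70}$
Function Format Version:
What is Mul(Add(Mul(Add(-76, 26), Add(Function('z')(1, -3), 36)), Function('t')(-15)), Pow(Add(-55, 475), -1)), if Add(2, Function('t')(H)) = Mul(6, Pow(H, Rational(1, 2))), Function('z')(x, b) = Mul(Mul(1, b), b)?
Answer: Add(Rational(-563, 105), Mul(Rational(1, 70), I, Pow(15, Rational(1, 2)))) ≈ Add(-5.3619, Mul(0.055328, I))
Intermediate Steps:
Function('z')(x, b) = Pow(b, 2) (Function('z')(x, b) = Mul(b, b) = Pow(b, 2))
Function('t')(H) = Add(-2, Mul(6, Pow(H, Rational(1, 2))))
Mul(Add(Mul(Add(-76, 26), Add(Function('z')(1, -3), 36)), Function('t')(-15)), Pow(Add(-55, 475), -1)) = Mul(Add(Mul(Add(-76, 26), Add(Pow(-3, 2), 36)), Add(-2, Mul(6, Pow(-15, Rational(1, 2))))), Pow(Add(-55, 475), -1)) = Mul(Add(Mul(-50, Add(9, 36)), Add(-2, Mul(6, Mul(I, Pow(15, Rational(1, 2)))))), Pow(420, -1)) = Mul(Add(Mul(-50, 45), Add(-2, Mul(6, I, Pow(15, Rational(1, 2))))), Rational(1, 420)) = Mul(Add(-2250, Add(-2, Mul(6, I, Pow(15, Rational(1, 2))))), Rational(1, 420)) = Mul(Add(-2252, Mul(6, I, Pow(15, Rational(1, 2)))), Rational(1, 420)) = Add(Rational(-563, 105), Mul(Rational(1, 70), I, Pow(15, Rational(1, 2))))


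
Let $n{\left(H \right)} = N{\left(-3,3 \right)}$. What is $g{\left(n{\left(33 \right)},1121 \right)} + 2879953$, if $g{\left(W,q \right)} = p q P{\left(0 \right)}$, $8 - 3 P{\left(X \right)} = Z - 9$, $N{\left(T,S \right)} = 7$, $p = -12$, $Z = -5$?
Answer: $2781305$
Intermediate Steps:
$P{\left(X \right)} = \frac{22}{3}$ ($P{\left(X \right)} = \frac{8}{3} - \frac{-5 - 9}{3} = \frac{8}{3} - - \frac{14}{3} = \frac{8}{3} + \frac{14}{3} = \frac{22}{3}$)
$n{\left(H \right)} = 7$
$g{\left(W,q \right)} = - 88 q$ ($g{\left(W,q \right)} = - 12 q \frac{22}{3} = - 88 q$)
$g{\left(n{\left(33 \right)},1121 \right)} + 2879953 = \left(-88\right) 1121 + 2879953 = -98648 + 2879953 = 2781305$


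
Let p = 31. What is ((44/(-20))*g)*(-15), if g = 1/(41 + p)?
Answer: 11/24 ≈ 0.45833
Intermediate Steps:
g = 1/72 (g = 1/(41 + 31) = 1/72 ≈ 0.013889)
((44/(-20))*g)*(-15) = ((44/(-20))*(1/72))*(-15) = ((44*(-1/20))*(1/72))*(-15) = -11/5*1/72*(-15) = -11/360*(-15) = 11/24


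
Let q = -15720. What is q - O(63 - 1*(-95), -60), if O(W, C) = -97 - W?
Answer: -15465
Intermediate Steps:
q - O(63 - 1*(-95), -60) = -15720 - (-97 - (63 - 1*(-95))) = -15720 - (-97 - (63 + 95)) = -15720 - (-97 - 1*158) = -15720 - (-97 - 158) = -15720 - 1*(-255) = -15720 + 255 = -15465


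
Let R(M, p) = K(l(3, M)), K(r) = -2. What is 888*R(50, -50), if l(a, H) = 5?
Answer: -1776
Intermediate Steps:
R(M, p) = -2
888*R(50, -50) = 888*(-2) = -1776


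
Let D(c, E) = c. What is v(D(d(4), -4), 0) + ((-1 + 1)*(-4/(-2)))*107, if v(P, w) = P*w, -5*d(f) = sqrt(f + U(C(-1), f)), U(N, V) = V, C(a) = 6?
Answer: 0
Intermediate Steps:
d(f) = -sqrt(2)*sqrt(f)/5 (d(f) = -sqrt(f + f)/5 = -sqrt(2)*sqrt(f)/5)
v(D(d(4), -4), 0) + ((-1 + 1)*(-4/(-2)))*107 = -sqrt(2)*sqrt(4)/5*0 + ((-1 + 1)*(-4/(-2)))*107 = -1/5*sqrt(2)*2*0 + (0*(-4*(-1/2)))*107 = -2*sqrt(2)/5*0 + (0*2)*107 = 0 + 0*107 = 0 + 0 = 0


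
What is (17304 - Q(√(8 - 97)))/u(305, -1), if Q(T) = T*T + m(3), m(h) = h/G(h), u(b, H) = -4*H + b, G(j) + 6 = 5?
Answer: 17396/309 ≈ 56.298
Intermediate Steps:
G(j) = -1 (G(j) = -6 + 5 = -1)
u(b, H) = b - 4*H
m(h) = -h (m(h) = h/(-1) = h*(-1) = -h)
Q(T) = -3 + T² (Q(T) = T*T - 1*3 = T² - 3 = -3 + T²)
(17304 - Q(√(8 - 97)))/u(305, -1) = (17304 - (-3 + (√(8 - 97))²))/(305 - 4*(-1)) = (17304 - (-3 + (√(-89))²))/(305 + 4) = (17304 - (-3 + (I*√89)²))/309 = (17304 - (-3 - 89))*(1/309) = (17304 - 1*(-92))*(1/309) = (17304 + 92)*(1/309) = 17396*(1/309) = 17396/309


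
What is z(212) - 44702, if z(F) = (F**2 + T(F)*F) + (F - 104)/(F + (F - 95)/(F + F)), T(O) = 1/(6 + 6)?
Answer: 70251271/270015 ≈ 260.18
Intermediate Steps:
T(O) = 1/12
z(F) = F**2 + F/12 + (-104 + F)/(F + (-95 + F)/(2*F)) (z(F) = (F**2 + F/12) + (F - 104)/(F + (F - 95)/(F + F)) = (F**2 + F/12) + (-104 + F)/(F + (-95 + F)/((2*F))) = (F**2 + F/12) + (-104 + F)/(F + (-95 + F)*(1/(2*F))) = (F**2 + F/12) + (-104 + F)/(F + (-95 + F)/(2*F)) = F**2 + F/12 + (-104 + F)/(F + (-95 + F)/(2*F)))
z(212) - 44702 = (1/12)*212*(-2591 - 1115*212 + 14*212**2 + 24*212**3)/(-95 + 212 + 2*212**2) - 44702 = (1/12)*212*(-2591 - 236380 + 14*44944 + 24*9528128)/(-95 + 212 + 2*44944) - 44702 = (1/12)*212*(-2591 - 236380 + 629216 + 228675072)/(-95 + 212 + 89888) - 44702 = (1/12)*212*229065317/90005 - 44702 = (1/12)*212*(1/90005)*229065317 - 44702 = 12140461801/270015 - 44702 = 70251271/270015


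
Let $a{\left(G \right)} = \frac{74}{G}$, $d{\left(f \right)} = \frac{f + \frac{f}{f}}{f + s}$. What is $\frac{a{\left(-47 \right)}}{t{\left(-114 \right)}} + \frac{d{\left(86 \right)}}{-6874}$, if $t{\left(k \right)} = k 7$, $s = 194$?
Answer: $\frac{9940447}{5156324880} \approx 0.0019278$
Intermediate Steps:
$d{\left(f \right)} = \frac{1 + f}{194 + f}$ ($d{\left(f \right)} = \frac{f + \frac{f}{f}}{f + 194} = \frac{f + 1}{194 + f} = \frac{1 + f}{194 + f}$)
$t{\left(k \right)} = 7 k$
$\frac{a{\left(-47 \right)}}{t{\left(-114 \right)}} + \frac{d{\left(86 \right)}}{-6874} = \frac{74 \frac{1}{-47}}{7 \left(-114\right)} + \frac{\frac{1}{194 + 86} \left(1 + 86\right)}{-6874} = \frac{74 \left(- \frac{1}{47}\right)}{-798} + \frac{1}{280} \cdot 87 \left(- \frac{1}{6874}\right) = \left(- \frac{74}{47}\right) \left(- \frac{1}{798}\right) + \frac{1}{280} \cdot 87 \left(- \frac{1}{6874}\right) = \frac{37}{18753} + \frac{87}{280} \left(- \frac{1}{6874}\right) = \frac{37}{18753} - \frac{87}{1924720} = \frac{9940447}{5156324880}$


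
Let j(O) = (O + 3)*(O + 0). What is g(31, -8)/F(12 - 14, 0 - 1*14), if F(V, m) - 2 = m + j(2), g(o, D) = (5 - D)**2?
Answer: -169/2 ≈ -84.500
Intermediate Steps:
j(O) = O*(3 + O) (j(O) = (3 + O)*O = O*(3 + O))
F(V, m) = 12 + m (F(V, m) = 2 + (m + 2*(3 + 2)) = 2 + (m + 2*5) = 2 + (m + 10) = 2 + (10 + m) = 12 + m)
g(31, -8)/F(12 - 14, 0 - 1*14) = (-5 - 8)**2/(12 + (0 - 1*14)) = (-13)**2/(12 + (0 - 14)) = 169/(12 - 14) = 169/(-2) = 169*(-1/2) = -169/2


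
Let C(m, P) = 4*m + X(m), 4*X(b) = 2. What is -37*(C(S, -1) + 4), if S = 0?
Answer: -333/2 ≈ -166.50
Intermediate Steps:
X(b) = ½ (X(b) = (¼)*2 = ½)
C(m, P) = ½ + 4*m (C(m, P) = 4*m + ½ = ½ + 4*m)
-37*(C(S, -1) + 4) = -37*((½ + 4*0) + 4) = -37*((½ + 0) + 4) = -37*(½ + 4) = -37*9/2 = -333/2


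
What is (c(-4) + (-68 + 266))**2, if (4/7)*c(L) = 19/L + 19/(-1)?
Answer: 6265009/256 ≈ 24473.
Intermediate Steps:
c(L) = -133/4 + 133/(4*L) (c(L) = 7*(19/L + 19/(-1))/4 = 7*(19/L + 19*(-1))/4 = 7*(19/L - 19)/4 = 7*(-19 + 19/L)/4 = -133/4 + 133/(4*L))
(c(-4) + (-68 + 266))**2 = ((133/4)*(1 - 1*(-4))/(-4) + (-68 + 266))**2 = ((133/4)*(-1/4)*(1 + 4) + 198)**2 = ((133/4)*(-1/4)*5 + 198)**2 = (-665/16 + 198)**2 = (2503/16)**2 = 6265009/256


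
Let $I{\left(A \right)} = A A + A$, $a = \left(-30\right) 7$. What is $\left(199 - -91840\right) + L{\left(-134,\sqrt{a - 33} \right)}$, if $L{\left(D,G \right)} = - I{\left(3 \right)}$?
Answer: $92027$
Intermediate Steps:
$a = -210$
$I{\left(A \right)} = A + A^{2}$ ($I{\left(A \right)} = A^{2} + A = A + A^{2}$)
$L{\left(D,G \right)} = -12$ ($L{\left(D,G \right)} = - 3 \left(1 + 3\right) = - 3 \cdot 4 = \left(-1\right) 12 = -12$)
$\left(199 - -91840\right) + L{\left(-134,\sqrt{a - 33} \right)} = \left(199 - -91840\right) - 12 = \left(199 + 91840\right) - 12 = 92039 - 12 = 92027$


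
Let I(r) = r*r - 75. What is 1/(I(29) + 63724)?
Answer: 1/64490 ≈ 1.5506e-5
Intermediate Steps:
I(r) = -75 + r**2 (I(r) = r**2 - 75 = -75 + r**2)
1/(I(29) + 63724) = 1/((-75 + 29**2) + 63724) = 1/((-75 + 841) + 63724) = 1/(766 + 63724) = 1/64490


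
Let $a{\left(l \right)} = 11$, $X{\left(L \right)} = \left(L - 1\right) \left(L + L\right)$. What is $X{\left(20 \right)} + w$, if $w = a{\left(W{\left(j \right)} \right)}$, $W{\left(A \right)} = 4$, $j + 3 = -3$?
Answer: $771$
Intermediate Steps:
$j = -6$ ($j = -3 - 3 = -6$)
$X{\left(L \right)} = 2 L \left(-1 + L\right)$ ($X{\left(L \right)} = \left(-1 + L\right) 2 L = 2 L \left(-1 + L\right)$)
$w = 11$
$X{\left(20 \right)} + w = 2 \cdot 20 \left(-1 + 20\right) + 11 = 2 \cdot 20 \cdot 19 + 11 = 760 + 11 = 771$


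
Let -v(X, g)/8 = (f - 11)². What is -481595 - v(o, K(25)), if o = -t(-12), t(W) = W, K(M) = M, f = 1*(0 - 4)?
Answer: -479795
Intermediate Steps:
f = -4 (f = 1*(-4) = -4)
o = 12 (o = -1*(-12) = 12)
v(X, g) = -1800 (v(X, g) = -8*(-4 - 11)² = -8*(-15)² = -8*225 = -1800)
-481595 - v(o, K(25)) = -481595 - 1*(-1800) = -481595 + 1800 = -479795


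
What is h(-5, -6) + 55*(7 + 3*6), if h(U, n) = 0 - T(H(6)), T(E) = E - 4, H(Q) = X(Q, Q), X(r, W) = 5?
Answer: 1374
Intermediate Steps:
H(Q) = 5
T(E) = -4 + E
h(U, n) = -1 (h(U, n) = 0 - (-4 + 5) = 0 - 1*1 = 0 - 1 = -1)
h(-5, -6) + 55*(7 + 3*6) = -1 + 55*(7 + 3*6) = -1 + 55*(7 + 18) = -1 + 55*25 = -1 + 1375 = 1374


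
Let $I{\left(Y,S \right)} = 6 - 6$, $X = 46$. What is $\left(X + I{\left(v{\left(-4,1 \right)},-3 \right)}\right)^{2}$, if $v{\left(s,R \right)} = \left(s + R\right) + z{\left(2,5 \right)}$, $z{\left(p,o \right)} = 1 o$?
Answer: $2116$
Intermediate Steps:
$z{\left(p,o \right)} = o$
$v{\left(s,R \right)} = 5 + R + s$ ($v{\left(s,R \right)} = \left(s + R\right) + 5 = \left(R + s\right) + 5 = 5 + R + s$)
$I{\left(Y,S \right)} = 0$
$\left(X + I{\left(v{\left(-4,1 \right)},-3 \right)}\right)^{2} = \left(46 + 0\right)^{2} = 46^{2} = 2116$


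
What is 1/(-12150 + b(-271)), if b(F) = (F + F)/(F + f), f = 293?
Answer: -11/133921 ≈ -8.2138e-5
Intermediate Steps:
b(F) = 2*F/(293 + F) (b(F) = (F + F)/(F + 293) = (2*F)/(293 + F) = 2*F/(293 + F))
1/(-12150 + b(-271)) = 1/(-12150 + 2*(-271)/(293 - 271)) = 1/(-12150 + 2*(-271)/22) = 1/(-12150 + 2*(-271)*(1/22)) = 1/(-12150 - 271/11) = 1/(-133921/11) = -11/133921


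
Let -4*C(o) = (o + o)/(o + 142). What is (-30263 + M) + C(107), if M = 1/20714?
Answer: -78045592834/2578893 ≈ -30263.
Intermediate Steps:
C(o) = -o/(2*(142 + o)) (C(o) = -(o + o)/(4*(o + 142)) = -2*o/(4*(142 + o)) = -o/(2*(142 + o)))
M = 1/20714 ≈ 4.8277e-5
(-30263 + M) + C(107) = (-30263 + 1/20714) - 1*107/(284 + 2*107) = -626867781/20714 - 1*107/(284 + 214) = -626867781/20714 - 1*107/498 = -626867781/20714 - 1*107*1/498 = -626867781/20714 - 107/498 = -78045592834/2578893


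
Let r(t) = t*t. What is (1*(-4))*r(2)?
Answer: -16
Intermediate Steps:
r(t) = t²
(1*(-4))*r(2) = (1*(-4))*2² = -4*4 = -16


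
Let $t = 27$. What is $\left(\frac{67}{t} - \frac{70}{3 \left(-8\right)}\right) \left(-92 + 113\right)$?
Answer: $\frac{4081}{36} \approx 113.36$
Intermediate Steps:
$\left(\frac{67}{t} - \frac{70}{3 \left(-8\right)}\right) \left(-92 + 113\right) = \left(\frac{67}{27} - \frac{70}{3 \left(-8\right)}\right) \left(-92 + 113\right) = \left(67 \cdot \frac{1}{27} - \frac{70}{-24}\right) 21 = \left(\frac{67}{27} - - \frac{35}{12}\right) 21 = \left(\frac{67}{27} + \frac{35}{12}\right) 21 = \frac{583}{108} \cdot 21 = \frac{4081}{36}$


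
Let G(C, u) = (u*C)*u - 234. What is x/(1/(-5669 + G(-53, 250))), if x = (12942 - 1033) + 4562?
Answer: -54657415813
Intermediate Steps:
G(C, u) = -234 + C*u**2 (G(C, u) = (C*u)*u - 234 = C*u**2 - 234 = -234 + C*u**2)
x = 16471 (x = 11909 + 4562 = 16471)
x/(1/(-5669 + G(-53, 250))) = 16471/(1/(-5669 + (-234 - 53*250**2))) = 16471/(1/(-5669 + (-234 - 53*62500))) = 16471/(1/(-5669 + (-234 - 3312500))) = 16471/(1/(-5669 - 3312734)) = 16471/(1/(-3318403)) = 16471/(-1/3318403) = 16471*(-3318403) = -54657415813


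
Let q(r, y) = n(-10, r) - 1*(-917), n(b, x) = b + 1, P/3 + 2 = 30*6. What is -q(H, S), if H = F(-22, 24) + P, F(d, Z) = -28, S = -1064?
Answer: -908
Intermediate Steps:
P = 534 (P = -6 + 3*(30*6) = -6 + 3*180 = -6 + 540 = 534)
n(b, x) = 1 + b
H = 506 (H = -28 + 534 = 506)
q(r, y) = 908 (q(r, y) = (1 - 10) - 1*(-917) = -9 + 917 = 908)
-q(H, S) = -1*908 = -908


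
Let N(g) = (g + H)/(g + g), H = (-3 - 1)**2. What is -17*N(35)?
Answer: -867/70 ≈ -12.386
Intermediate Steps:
H = 16 (H = (-4)**2 = 16)
N(g) = (16 + g)/(2*g) (N(g) = (g + 16)/(g + g) = (16 + g)/((2*g)) = (16 + g)*(1/(2*g)) = (16 + g)/(2*g))
-17*N(35) = -17*(16 + 35)/(2*35) = -17*51/(2*35) = -17*51/70 = -867/70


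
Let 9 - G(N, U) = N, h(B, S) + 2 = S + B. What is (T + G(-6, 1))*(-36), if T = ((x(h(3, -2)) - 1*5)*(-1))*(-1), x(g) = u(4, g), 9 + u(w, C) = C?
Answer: 0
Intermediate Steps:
u(w, C) = -9 + C
h(B, S) = -2 + B + S (h(B, S) = -2 + (S + B) = -2 + (B + S) = -2 + B + S)
x(g) = -9 + g
T = -15 (T = (((-9 + (-2 + 3 - 2)) - 1*5)*(-1))*(-1) = (((-9 - 1) - 5)*(-1))*(-1) = ((-10 - 5)*(-1))*(-1) = -15*(-1)*(-1) = 15*(-1) = -15)
G(N, U) = 9 - N
(T + G(-6, 1))*(-36) = (-15 + (9 - 1*(-6)))*(-36) = (-15 + (9 + 6))*(-36) = (-15 + 15)*(-36) = 0*(-36) = 0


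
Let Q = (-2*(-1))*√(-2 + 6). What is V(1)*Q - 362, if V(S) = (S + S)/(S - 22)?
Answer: -7610/21 ≈ -362.38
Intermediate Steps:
V(S) = 2*S/(-22 + S) (V(S) = (2*S)/(-22 + S) = 2*S/(-22 + S))
Q = 4 (Q = 2*√4 = 2*2 = 4)
V(1)*Q - 362 = (2*1/(-22 + 1))*4 - 362 = (2*1/(-21))*4 - 362 = (2*1*(-1/21))*4 - 362 = -2/21*4 - 362 = -8/21 - 362 = -7610/21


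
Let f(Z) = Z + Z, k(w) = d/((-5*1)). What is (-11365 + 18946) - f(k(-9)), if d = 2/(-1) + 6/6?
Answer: 37903/5 ≈ 7580.6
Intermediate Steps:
d = -1 (d = 2*(-1) + 6*(⅙) = -2 + 1 = -1)
k(w) = ⅕ (k(w) = -1/((-5*1)) = -1/(-5) = -1*(-⅕) = ⅕)
f(Z) = 2*Z
(-11365 + 18946) - f(k(-9)) = (-11365 + 18946) - 2/5 = 7581 - 1*⅖ = 7581 - ⅖ = 37903/5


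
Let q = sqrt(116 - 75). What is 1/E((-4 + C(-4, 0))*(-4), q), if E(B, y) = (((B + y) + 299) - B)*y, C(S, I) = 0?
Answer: -1/89360 + 299*sqrt(41)/3663760 ≈ 0.00051137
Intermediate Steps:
q = sqrt(41) ≈ 6.4031
E(B, y) = y*(299 + y) (E(B, y) = ((299 + B + y) - B)*y = (299 + y)*y = y*(299 + y))
1/E((-4 + C(-4, 0))*(-4), q) = 1/(sqrt(41)*(299 + sqrt(41))) = sqrt(41)/(41*(299 + sqrt(41)))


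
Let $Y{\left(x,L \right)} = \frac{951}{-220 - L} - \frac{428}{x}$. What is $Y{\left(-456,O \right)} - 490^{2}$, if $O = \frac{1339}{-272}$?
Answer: $- \frac{84277763179}{351006} \approx -2.401 \cdot 10^{5}$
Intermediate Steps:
$O = - \frac{1339}{272}$ ($O = 1339 \left(- \frac{1}{272}\right) = - \frac{1339}{272} \approx -4.9228$)
$Y{\left(x,L \right)} = - \frac{428}{x} + \frac{951}{-220 - L}$
$Y{\left(-456,O \right)} - 490^{2} = \frac{-94160 - -433656 - - \frac{143273}{68}}{\left(-456\right) \left(220 - \frac{1339}{272}\right)} - 490^{2} = - \frac{-94160 + 433656 + \frac{143273}{68}}{456 \cdot \frac{58501}{272}} - 240100 = \left(- \frac{1}{456}\right) \frac{272}{58501} \cdot \frac{23229001}{68} - 240100 = - \frac{1222579}{351006} - 240100 = - \frac{84277763179}{351006}$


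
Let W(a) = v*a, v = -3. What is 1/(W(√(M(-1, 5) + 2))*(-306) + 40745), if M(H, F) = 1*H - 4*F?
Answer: 40745/1676166781 - 918*I*√19/1676166781 ≈ 2.4308e-5 - 2.3873e-6*I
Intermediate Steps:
M(H, F) = H - 4*F
W(a) = -3*a
1/(W(√(M(-1, 5) + 2))*(-306) + 40745) = 1/(-3*√((-1 - 4*5) + 2)*(-306) + 40745) = 1/(-3*√((-1 - 20) + 2)*(-306) + 40745) = 1/(-3*√(-21 + 2)*(-306) + 40745) = 1/(-3*I*√19*(-306) + 40745) = 1/(918*I*√19 + 40745) = 1/(40745 + 918*I*√19)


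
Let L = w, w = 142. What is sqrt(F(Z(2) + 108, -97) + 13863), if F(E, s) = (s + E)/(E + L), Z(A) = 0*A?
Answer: 29*sqrt(41210)/50 ≈ 117.74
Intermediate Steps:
Z(A) = 0
L = 142
F(E, s) = (E + s)/(142 + E) (F(E, s) = (s + E)/(E + 142) = (E + s)/(142 + E))
sqrt(F(Z(2) + 108, -97) + 13863) = sqrt(((0 + 108) - 97)/(142 + (0 + 108)) + 13863) = sqrt((108 - 97)/(142 + 108) + 13863) = sqrt(11/250 + 13863) = sqrt(3465761/250) = 29*sqrt(41210)/50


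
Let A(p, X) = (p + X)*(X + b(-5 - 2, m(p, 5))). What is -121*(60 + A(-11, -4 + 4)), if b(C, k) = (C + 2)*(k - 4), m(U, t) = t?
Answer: -13915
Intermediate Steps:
b(C, k) = (-4 + k)*(2 + C) (b(C, k) = (2 + C)*(-4 + k) = (-4 + k)*(2 + C))
A(p, X) = (-5 + X)*(X + p) (A(p, X) = (p + X)*(X + (-8 - 4*(-5 - 2) + 2*5 + (-5 - 2)*5)) = (X + p)*(X + (-8 - 4*(-7) + 10 - 7*5)) = (X + p)*(X + (-8 + 28 + 10 - 35)) = (X + p)*(X - 5) = (X + p)*(-5 + X) = (-5 + X)*(X + p))
-121*(60 + A(-11, -4 + 4)) = -121*(60 + ((-4 + 4)² - 5*(-4 + 4) - 5*(-11) + (-4 + 4)*(-11))) = -121*(60 + (0² - 5*0 + 55 + 0*(-11))) = -121*(60 + (0 + 0 + 55 + 0)) = -121*(60 + 55) = -121*115 = -13915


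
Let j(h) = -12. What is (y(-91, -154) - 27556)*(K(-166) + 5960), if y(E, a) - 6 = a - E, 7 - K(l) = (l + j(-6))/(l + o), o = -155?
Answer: -52885218377/321 ≈ -1.6475e+8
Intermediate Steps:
K(l) = 7 - (-12 + l)/(-155 + l) (K(l) = 7 - (l - 12)/(l - 155) = 7 - (-12 + l)/(-155 + l))
y(E, a) = 6 + a - E (y(E, a) = 6 + (a - E) = 6 + a - E)
(y(-91, -154) - 27556)*(K(-166) + 5960) = ((6 - 154 - 1*(-91)) - 27556)*((-1073 + 6*(-166))/(-155 - 166) + 5960) = ((6 - 154 + 91) - 27556)*((-1073 - 996)/(-321) + 5960) = (-57 - 27556)*(-1/321*(-2069) + 5960) = -27613*(2069/321 + 5960) = -27613*1915229/321 = -52885218377/321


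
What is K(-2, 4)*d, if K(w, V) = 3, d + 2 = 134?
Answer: 396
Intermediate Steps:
d = 132 (d = -2 + 134 = 132)
K(-2, 4)*d = 3*132 = 396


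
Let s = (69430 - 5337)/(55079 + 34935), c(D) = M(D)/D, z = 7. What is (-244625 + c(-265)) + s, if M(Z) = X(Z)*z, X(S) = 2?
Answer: -5835198084301/23853710 ≈ -2.4462e+5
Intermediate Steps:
M(Z) = 14 (M(Z) = 2*7 = 14)
c(D) = 14/D
s = 64093/90014 ≈ 0.71203
(-244625 + c(-265)) + s = (-244625 + 14/(-265)) + 64093/90014 = (-244625 + 14*(-1/265)) + 64093/90014 = (-244625 - 14/265) + 64093/90014 = -64825639/265 + 64093/90014 = -5835198084301/23853710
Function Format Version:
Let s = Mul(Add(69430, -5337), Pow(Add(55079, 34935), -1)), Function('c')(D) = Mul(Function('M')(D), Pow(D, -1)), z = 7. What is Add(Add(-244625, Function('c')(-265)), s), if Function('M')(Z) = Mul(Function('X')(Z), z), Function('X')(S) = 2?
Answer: Rational(-5835198084301, 23853710) ≈ -2.4462e+5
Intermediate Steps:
Function('M')(Z) = 14 (Function('M')(Z) = Mul(2, 7) = 14)
Function('c')(D) = Mul(14, Pow(D, -1))
s = Rational(64093, 90014) (s = Mul(64093, Pow(90014, -1)) = Mul(64093, Rational(1, 90014)) = Rational(64093, 90014) ≈ 0.71203)
Add(Add(-244625, Function('c')(-265)), s) = Add(Add(-244625, Mul(14, Pow(-265, -1))), Rational(64093, 90014)) = Add(Add(-244625, Mul(14, Rational(-1, 265))), Rational(64093, 90014)) = Add(Add(-244625, Rational(-14, 265)), Rational(64093, 90014)) = Add(Rational(-64825639, 265), Rational(64093, 90014)) = Rational(-5835198084301, 23853710)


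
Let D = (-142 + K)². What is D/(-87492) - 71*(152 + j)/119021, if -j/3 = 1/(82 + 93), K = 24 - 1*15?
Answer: -533657187479/1822342433100 ≈ -0.29284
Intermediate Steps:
K = 9 (K = 24 - 15 = 9)
j = -3/175 (j = -3/(82 + 93) = -3/175 ≈ -0.017143)
D = 17689 (D = (-142 + 9)² = (-133)² = 17689)
D/(-87492) - 71*(152 + j)/119021 = 17689/(-87492) - 71*(152 - 3/175)/119021 = 17689*(-1/87492) - 71*26597/175*(1/119021) = -17689/87492 - 1888387/175*1/119021 = -17689/87492 - 1888387/20828675 = -533657187479/1822342433100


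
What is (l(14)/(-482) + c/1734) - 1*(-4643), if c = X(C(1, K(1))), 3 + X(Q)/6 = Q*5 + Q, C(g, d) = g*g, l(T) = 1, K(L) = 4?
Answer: 646761771/139298 ≈ 4643.0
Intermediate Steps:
C(g, d) = g²
X(Q) = -18 + 36*Q (X(Q) = -18 + 6*(Q*5 + Q) = -18 + 6*(5*Q + Q) = -18 + 6*(6*Q) = -18 + 36*Q)
c = 18 (c = -18 + 36*1² = -18 + 36*1 = -18 + 36 = 18)
(l(14)/(-482) + c/1734) - 1*(-4643) = (1/(-482) + 18/1734) - 1*(-4643) = (1*(-1/482) + 18*(1/1734)) + 4643 = (-1/482 + 3/289) + 4643 = 1157/139298 + 4643 = 646761771/139298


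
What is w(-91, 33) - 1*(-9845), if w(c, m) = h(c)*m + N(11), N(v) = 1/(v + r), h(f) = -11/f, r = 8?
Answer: 17028993/1729 ≈ 9849.0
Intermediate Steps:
N(v) = 1/(8 + v) (N(v) = 1/(v + 8) = 1/(8 + v))
w(c, m) = 1/19 - 11*m/c (w(c, m) = (-11/c)*m + 1/(8 + 11) = -11*m/c + 1/19 = 1/19 - 11*m/c)
w(-91, 33) - 1*(-9845) = (1/19)*(-91 - 209*33)/(-91) - 1*(-9845) = (1/19)*(-1/91)*(-91 - 6897) + 9845 = (1/19)*(-1/91)*(-6988) + 9845 = 6988/1729 + 9845 = 17028993/1729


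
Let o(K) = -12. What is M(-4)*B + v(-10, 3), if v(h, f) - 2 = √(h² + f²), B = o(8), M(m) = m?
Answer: 50 + √109 ≈ 60.440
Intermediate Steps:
B = -12
v(h, f) = 2 + √(f² + h²) (v(h, f) = 2 + √(h² + f²) = 2 + √(f² + h²))
M(-4)*B + v(-10, 3) = -4*(-12) + (2 + √(3² + (-10)²)) = 48 + (2 + √(9 + 100)) = 48 + (2 + √109) = 50 + √109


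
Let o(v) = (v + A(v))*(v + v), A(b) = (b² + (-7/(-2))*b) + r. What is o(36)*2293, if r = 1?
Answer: 240875064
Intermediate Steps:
A(b) = 1 + b² + 7*b/2 (A(b) = (b² + (-7/(-2))*b) + 1 = (b² + (-7*(-½))*b) + 1 = (b² + 7*b/2) + 1 = 1 + b² + 7*b/2)
o(v) = 2*v*(1 + v² + 9*v/2) (o(v) = (v + (1 + v² + 7*v/2))*(v + v) = (1 + v² + 9*v/2)*(2*v) = 2*v*(1 + v² + 9*v/2))
o(36)*2293 = (36*(2 + 2*36² + 9*36))*2293 = (36*(2 + 2*1296 + 324))*2293 = (36*(2 + 2592 + 324))*2293 = (36*2918)*2293 = 105048*2293 = 240875064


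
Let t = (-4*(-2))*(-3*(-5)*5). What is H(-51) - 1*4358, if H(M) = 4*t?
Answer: -1958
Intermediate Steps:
t = 600 (t = 8*(15*5) = 8*75 = 600)
H(M) = 2400 (H(M) = 4*600 = 2400)
H(-51) - 1*4358 = 2400 - 1*4358 = 2400 - 4358 = -1958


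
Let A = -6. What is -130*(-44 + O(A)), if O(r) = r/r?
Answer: 5590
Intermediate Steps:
O(r) = 1
-130*(-44 + O(A)) = -130*(-44 + 1) = -130*(-43) = 5590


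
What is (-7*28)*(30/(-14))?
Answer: 420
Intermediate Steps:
(-7*28)*(30/(-14)) = -5880*(-1)/14 = -196*(-15/7) = 420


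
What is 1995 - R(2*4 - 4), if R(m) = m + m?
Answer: 1987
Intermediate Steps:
R(m) = 2*m
1995 - R(2*4 - 4) = 1995 - 2*(2*4 - 4) = 1995 - 2*(8 - 4) = 1995 - 2*4 = 1995 - 1*8 = 1995 - 8 = 1987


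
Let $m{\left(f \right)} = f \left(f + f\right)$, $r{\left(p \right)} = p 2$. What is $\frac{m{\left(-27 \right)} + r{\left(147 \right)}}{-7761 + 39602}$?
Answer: $\frac{1752}{31841} \approx 0.055023$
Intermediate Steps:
$r{\left(p \right)} = 2 p$
$m{\left(f \right)} = 2 f^{2}$ ($m{\left(f \right)} = f 2 f = 2 f^{2}$)
$\frac{m{\left(-27 \right)} + r{\left(147 \right)}}{-7761 + 39602} = \frac{2 \left(-27\right)^{2} + 2 \cdot 147}{-7761 + 39602} = \frac{2 \cdot 729 + 294}{31841} = \left(1458 + 294\right) \frac{1}{31841} = 1752 \cdot \frac{1}{31841} = \frac{1752}{31841}$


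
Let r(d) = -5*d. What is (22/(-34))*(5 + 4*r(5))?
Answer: 1045/17 ≈ 61.471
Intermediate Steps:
(22/(-34))*(5 + 4*r(5)) = (22/(-34))*(5 + 4*(-5*5)) = (22*(-1/34))*(5 + 4*(-25)) = -11*(5 - 100)/17 = -11/17*(-95) = 1045/17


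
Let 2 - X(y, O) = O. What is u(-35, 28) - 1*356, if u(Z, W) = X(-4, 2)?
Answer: -356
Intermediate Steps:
X(y, O) = 2 - O
u(Z, W) = 0 (u(Z, W) = 2 - 1*2 = 2 - 2 = 0)
u(-35, 28) - 1*356 = 0 - 1*356 = 0 - 356 = -356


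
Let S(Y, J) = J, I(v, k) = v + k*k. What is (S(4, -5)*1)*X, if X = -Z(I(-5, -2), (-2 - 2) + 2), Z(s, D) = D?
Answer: -10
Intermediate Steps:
I(v, k) = v + k**2
X = 2 (X = -((-2 - 2) + 2) = -(-4 + 2) = -1*(-2) = 2)
(S(4, -5)*1)*X = -5*1*2 = -5*2 = -10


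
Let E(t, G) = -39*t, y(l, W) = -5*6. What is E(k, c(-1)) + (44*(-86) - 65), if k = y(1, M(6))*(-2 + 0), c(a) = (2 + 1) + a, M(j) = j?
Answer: -6189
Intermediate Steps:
y(l, W) = -30
c(a) = 3 + a
k = 60 (k = -30*(-2 + 0) = -30*(-2) = 60)
E(k, c(-1)) + (44*(-86) - 65) = -39*60 + (44*(-86) - 65) = -2340 + (-3784 - 65) = -2340 - 3849 = -6189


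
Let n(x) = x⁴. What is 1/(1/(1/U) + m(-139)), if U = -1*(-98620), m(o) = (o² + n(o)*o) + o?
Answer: -1/51888726897 ≈ -1.9272e-11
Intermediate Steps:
m(o) = o + o² + o⁵ (m(o) = (o² + o⁴*o) + o = (o² + o⁵) + o = o + o² + o⁵)
U = 98620
1/(1/(1/U) + m(-139)) = 1/(1/(1/98620) - 139*(1 - 139 + (-139)⁴)) = 1/(1/(1/98620) - 139*(1 - 139 + 373301041)) = 1/(98620 - 139*373300903) = 1/(98620 - 51888825517) = 1/(-51888726897) = -1/51888726897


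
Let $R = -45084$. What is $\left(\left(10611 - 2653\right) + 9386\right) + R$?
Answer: $-27740$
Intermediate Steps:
$\left(\left(10611 - 2653\right) + 9386\right) + R = \left(\left(10611 - 2653\right) + 9386\right) - 45084 = \left(7958 + 9386\right) - 45084 = 17344 - 45084 = -27740$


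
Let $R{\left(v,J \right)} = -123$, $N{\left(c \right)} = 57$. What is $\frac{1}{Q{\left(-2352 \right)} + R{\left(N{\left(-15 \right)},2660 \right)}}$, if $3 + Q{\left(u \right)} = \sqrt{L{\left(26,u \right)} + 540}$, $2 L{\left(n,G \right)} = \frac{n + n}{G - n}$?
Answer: $- \frac{21402}{2604931} - \frac{\sqrt{15579467}}{2604931} \approx -0.0097312$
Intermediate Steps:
$L{\left(n,G \right)} = \frac{n}{G - n}$ ($L{\left(n,G \right)} = \frac{\left(n + n\right) \frac{1}{G - n}}{2} = \frac{2 n \frac{1}{G - n}}{2} = \frac{n}{G - n}$)
$Q{\left(u \right)} = -3 + \sqrt{540 + \frac{26}{-26 + u}}$ ($Q{\left(u \right)} = -3 + \sqrt{\frac{26}{u - 26} + 540} = -3 + \sqrt{\frac{26}{-26 + u} + 540} = -3 + \sqrt{540 + \frac{26}{-26 + u}}$)
$\frac{1}{Q{\left(-2352 \right)} + R{\left(N{\left(-15 \right)},2660 \right)}} = \frac{1}{\left(-3 + \sqrt{2} \sqrt{\frac{-7007 + 270 \left(-2352\right)}{-26 - 2352}}\right) - 123} = \frac{1}{\left(-3 + \sqrt{2} \sqrt{\frac{-7007 - 635040}{-2378}}\right) - 123} = \frac{1}{\left(-3 + \sqrt{2} \sqrt{\left(- \frac{1}{2378}\right) \left(-642047\right)}\right) - 123} = \frac{1}{\left(-3 + \sqrt{2} \sqrt{\frac{642047}{2378}}\right) - 123} = \frac{1}{\left(-3 + \sqrt{2} \frac{7 \sqrt{31158934}}{2378}\right) - 123} = \frac{1}{\left(-3 + \frac{7 \sqrt{15579467}}{1189}\right) - 123} = \frac{1}{-126 + \frac{7 \sqrt{15579467}}{1189}}$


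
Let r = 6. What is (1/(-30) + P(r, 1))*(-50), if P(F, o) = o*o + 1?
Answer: -295/3 ≈ -98.333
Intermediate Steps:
P(F, o) = 1 + o² (P(F, o) = o² + 1 = 1 + o²)
(1/(-30) + P(r, 1))*(-50) = (1/(-30) + (1 + 1²))*(-50) = (-1/30 + (1 + 1))*(-50) = (-1/30 + 2)*(-50) = (59/30)*(-50) = -295/3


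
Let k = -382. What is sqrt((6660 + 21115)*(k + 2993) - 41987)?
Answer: sqrt(72478538) ≈ 8513.4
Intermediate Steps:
sqrt((6660 + 21115)*(k + 2993) - 41987) = sqrt((6660 + 21115)*(-382 + 2993) - 41987) = sqrt(27775*2611 - 41987) = sqrt(72520525 - 41987) = sqrt(72478538)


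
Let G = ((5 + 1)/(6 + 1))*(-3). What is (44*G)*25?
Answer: -19800/7 ≈ -2828.6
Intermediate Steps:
G = -18/7 (G = (6/7)*(-3) = -18/7 ≈ -2.5714)
(44*G)*25 = (44*(-18/7))*25 = -792/7*25 = -19800/7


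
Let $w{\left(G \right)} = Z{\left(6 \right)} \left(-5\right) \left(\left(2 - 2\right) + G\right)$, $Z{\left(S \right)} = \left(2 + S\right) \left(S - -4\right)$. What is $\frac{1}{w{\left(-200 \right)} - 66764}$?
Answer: $\frac{1}{13236} \approx 7.5552 \cdot 10^{-5}$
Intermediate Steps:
$Z{\left(S \right)} = \left(2 + S\right) \left(4 + S\right)$ ($Z{\left(S \right)} = \left(2 + S\right) \left(S + 4\right) = \left(2 + S\right) \left(4 + S\right)$)
$w{\left(G \right)} = - 400 G$ ($w{\left(G \right)} = \left(8 + 6^{2} + 6 \cdot 6\right) \left(-5\right) \left(\left(2 - 2\right) + G\right) = \left(8 + 36 + 36\right) \left(-5\right) \left(0 + G\right) = 80 \left(-5\right) G = - 400 G$)
$\frac{1}{w{\left(-200 \right)} - 66764} = \frac{1}{\left(-400\right) \left(-200\right) - 66764} = \frac{1}{80000 - 66764} = \frac{1}{13236}$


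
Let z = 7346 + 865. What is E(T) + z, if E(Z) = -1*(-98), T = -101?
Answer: 8309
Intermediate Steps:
E(Z) = 98
z = 8211
E(T) + z = 98 + 8211 = 8309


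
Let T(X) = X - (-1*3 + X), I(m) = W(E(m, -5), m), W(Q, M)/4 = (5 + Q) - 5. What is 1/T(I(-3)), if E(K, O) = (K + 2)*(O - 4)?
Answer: 1/3 ≈ 0.33333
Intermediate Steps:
E(K, O) = (-4 + O)*(2 + K) (E(K, O) = (2 + K)*(-4 + O) = (-4 + O)*(2 + K))
W(Q, M) = 4*Q (W(Q, M) = 4*((5 + Q) - 5) = 4*Q)
I(m) = -72 - 36*m (I(m) = 4*(-8 - 4*m + 2*(-5) + m*(-5)) = 4*(-8 - 4*m - 10 - 5*m) = 4*(-18 - 9*m) = -72 - 36*m)
T(X) = 3 (T(X) = X - (-3 + X) = X + (3 - X) = 3)
1/T(I(-3)) = 1/3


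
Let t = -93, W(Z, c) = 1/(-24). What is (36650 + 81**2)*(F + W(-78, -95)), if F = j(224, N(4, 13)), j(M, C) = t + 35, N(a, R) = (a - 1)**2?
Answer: -60192923/24 ≈ -2.5080e+6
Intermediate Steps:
W(Z, c) = -1/24
N(a, R) = (-1 + a)**2
j(M, C) = -58 (j(M, C) = -93 + 35 = -58)
F = -58
(36650 + 81**2)*(F + W(-78, -95)) = (36650 + 81**2)*(-58 - 1/24) = (36650 + 6561)*(-1393/24) = 43211*(-1393/24) = -60192923/24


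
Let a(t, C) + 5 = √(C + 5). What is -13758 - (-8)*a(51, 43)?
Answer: -13798 + 32*√3 ≈ -13743.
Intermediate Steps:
a(t, C) = -5 + √(5 + C) (a(t, C) = -5 + √(C + 5) = -5 + √(5 + C))
-13758 - (-8)*a(51, 43) = -13758 - (-8)*(-5 + √(5 + 43)) = -13758 - (-8)*(-5 + √48) = -13758 - (-8)*(-5 + 4*√3) = -13758 - (40 - 32*√3) = -13758 + (-40 + 32*√3) = -13798 + 32*√3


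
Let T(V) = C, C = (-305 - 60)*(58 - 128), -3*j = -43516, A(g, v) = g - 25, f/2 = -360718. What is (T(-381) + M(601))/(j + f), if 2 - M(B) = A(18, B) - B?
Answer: -9810/265099 ≈ -0.037005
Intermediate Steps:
f = -721436 (f = 2*(-360718) = -721436)
A(g, v) = -25 + g
j = 43516/3 (j = -⅓*(-43516) = 43516/3 ≈ 14505.)
C = 25550 (C = -365*(-70) = 25550)
T(V) = 25550
M(B) = 9 + B (M(B) = 2 - ((-25 + 18) - B) = 2 - (-7 - B) = 2 + (7 + B) = 9 + B)
(T(-381) + M(601))/(j + f) = (25550 + (9 + 601))/(43516/3 - 721436) = (25550 + 610)/(-2120792/3) = 26160*(-3/2120792) = -9810/265099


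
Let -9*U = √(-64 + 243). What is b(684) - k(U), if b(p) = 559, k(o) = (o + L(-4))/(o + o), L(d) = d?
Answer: 1117/2 - 18*√179/179 ≈ 557.15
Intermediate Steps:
U = -√179/9 (U = -√(-64 + 243)/9 = -√179/9 ≈ -1.4866)
k(o) = (-4 + o)/(2*o) (k(o) = (o - 4)/(o + o) = (-4 + o)/((2*o)) = (-4 + o)*(1/(2*o)) = (-4 + o)/(2*o))
b(684) - k(U) = 559 - (-4 - √179/9)/(2*((-√179/9))) = 559 - (-9*√179/179)*(-4 - √179/9)/2 = 559 - (-9)*√179*(-4 - √179/9)/358 = 559 + 9*√179*(-4 - √179/9)/358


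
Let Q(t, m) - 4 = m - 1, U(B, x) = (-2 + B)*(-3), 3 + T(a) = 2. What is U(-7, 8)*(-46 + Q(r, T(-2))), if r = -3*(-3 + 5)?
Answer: -1188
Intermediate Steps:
T(a) = -1 (T(a) = -3 + 2 = -1)
U(B, x) = 6 - 3*B
r = -6 (r = -3*2 = -6)
Q(t, m) = 3 + m (Q(t, m) = 4 + (m - 1) = 4 + (-1 + m) = 3 + m)
U(-7, 8)*(-46 + Q(r, T(-2))) = (6 - 3*(-7))*(-46 + (3 - 1)) = (6 + 21)*(-46 + 2) = 27*(-44) = -1188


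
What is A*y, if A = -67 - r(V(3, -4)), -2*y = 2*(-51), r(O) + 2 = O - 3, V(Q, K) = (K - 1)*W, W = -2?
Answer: -3672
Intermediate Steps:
V(Q, K) = 2 - 2*K (V(Q, K) = (K - 1)*(-2) = (-1 + K)*(-2) = 2 - 2*K)
r(O) = -5 + O (r(O) = -2 + (O - 3) = -2 + (-3 + O) = -5 + O)
y = 51 (y = -(-51) = -1/2*(-102) = 51)
A = -72 (A = -67 - (-5 + (2 - 2*(-4))) = -67 - (-5 + (2 + 8)) = -67 - (-5 + 10) = -67 - 1*5 = -67 - 5 = -72)
A*y = -72*51 = -3672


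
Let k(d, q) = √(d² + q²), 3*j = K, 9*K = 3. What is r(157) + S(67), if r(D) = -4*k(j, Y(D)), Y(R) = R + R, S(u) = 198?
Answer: 198 - 4*√7986277/9 ≈ -1058.0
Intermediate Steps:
K = ⅓ (K = (⅑)*3 = ⅓ ≈ 0.33333)
Y(R) = 2*R
j = ⅑ (j = (⅓)*(⅓) = ⅑ ≈ 0.11111)
r(D) = -4*√(1/81 + 4*D²) (r(D) = -4*√((⅑)² + (2*D)²) = -4*√(1/81 + 4*D²))
r(157) + S(67) = -4*√(1 + 324*157²)/9 + 198 = -4*√(1 + 324*24649)/9 + 198 = -4*√(1 + 7986276)/9 + 198 = -4*√7986277/9 + 198 = 198 - 4*√7986277/9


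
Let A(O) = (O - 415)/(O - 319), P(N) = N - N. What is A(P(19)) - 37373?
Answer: -11921572/319 ≈ -37372.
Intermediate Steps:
P(N) = 0
A(O) = (-415 + O)/(-319 + O)
A(P(19)) - 37373 = (-415 + 0)/(-319 + 0) - 37373 = -415/(-319) - 37373 = -1/319*(-415) - 37373 = 415/319 - 37373 = -11921572/319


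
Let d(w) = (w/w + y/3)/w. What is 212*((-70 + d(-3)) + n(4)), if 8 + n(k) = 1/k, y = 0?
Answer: -49661/3 ≈ -16554.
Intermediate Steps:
n(k) = -8 + 1/k
d(w) = 1/w (d(w) = (w/w + 0/3)/w = (1 + 0*(⅓))/w = (1 + 0)/w = 1/w)
212*((-70 + d(-3)) + n(4)) = 212*((-70 + 1/(-3)) + (-8 + 1/4)) = 212*((-70 - ⅓) + (-8 + ¼)) = 212*(-211/3 - 31/4) = 212*(-937/12) = -49661/3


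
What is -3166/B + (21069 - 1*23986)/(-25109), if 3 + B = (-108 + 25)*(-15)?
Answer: -37936090/15592689 ≈ -2.4329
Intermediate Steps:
B = 1242 (B = -3 + (-108 + 25)*(-15) = -3 - 83*(-15) = -3 + 1245 = 1242)
-3166/B + (21069 - 1*23986)/(-25109) = -3166/1242 + (21069 - 1*23986)/(-25109) = -3166*1/1242 + (21069 - 23986)*(-1/25109) = -1583/621 - 2917*(-1/25109) = -1583/621 + 2917/25109 = -37936090/15592689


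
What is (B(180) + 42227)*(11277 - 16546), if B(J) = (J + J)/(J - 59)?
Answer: -2447607133/11 ≈ -2.2251e+8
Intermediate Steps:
B(J) = 2*J/(-59 + J) (B(J) = (2*J)/(-59 + J) = 2*J/(-59 + J))
(B(180) + 42227)*(11277 - 16546) = (2*180/(-59 + 180) + 42227)*(11277 - 16546) = (2*180/121 + 42227)*(-5269) = (2*180*(1/121) + 42227)*(-5269) = (360/121 + 42227)*(-5269) = (5109827/121)*(-5269) = -2447607133/11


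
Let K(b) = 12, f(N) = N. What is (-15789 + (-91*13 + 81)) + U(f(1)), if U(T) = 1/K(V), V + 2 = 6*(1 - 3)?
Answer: -202691/12 ≈ -16891.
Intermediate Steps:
V = -14 (V = -2 + 6*(1 - 3) = -2 + 6*(-2) = -2 - 12 = -14)
U(T) = 1/12
(-15789 + (-91*13 + 81)) + U(f(1)) = (-15789 + (-91*13 + 81)) + 1/12 = (-15789 + (-1183 + 81)) + 1/12 = (-15789 - 1102) + 1/12 = -16891 + 1/12 = -202691/12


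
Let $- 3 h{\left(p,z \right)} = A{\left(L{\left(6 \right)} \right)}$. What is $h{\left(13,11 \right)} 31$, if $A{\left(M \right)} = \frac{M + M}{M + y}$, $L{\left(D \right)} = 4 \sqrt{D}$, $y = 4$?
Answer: $- \frac{124}{5} + \frac{62 \sqrt{6}}{15} \approx -14.675$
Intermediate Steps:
$A{\left(M \right)} = \frac{2 M}{4 + M}$ ($A{\left(M \right)} = \frac{M + M}{M + 4} = \frac{2 M}{4 + M}$)
$h{\left(p,z \right)} = - \frac{8 \sqrt{6}}{3 \left(4 + 4 \sqrt{6}\right)}$ ($h{\left(p,z \right)} = - \frac{2 \cdot 4 \sqrt{6} \frac{1}{4 + 4 \sqrt{6}}}{3} = - \frac{8 \sqrt{6} \frac{1}{4 + 4 \sqrt{6}}}{3} = - \frac{8 \sqrt{6}}{3 \left(4 + 4 \sqrt{6}\right)}$)
$h{\left(13,11 \right)} 31 = \left(- \frac{4}{5} + \frac{2 \sqrt{6}}{15}\right) 31 = - \frac{124}{5} + \frac{62 \sqrt{6}}{15}$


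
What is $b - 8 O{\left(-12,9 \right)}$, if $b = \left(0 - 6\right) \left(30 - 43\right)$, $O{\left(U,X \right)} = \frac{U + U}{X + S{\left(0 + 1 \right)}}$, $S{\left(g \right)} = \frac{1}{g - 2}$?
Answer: $102$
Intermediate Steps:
$S{\left(g \right)} = \frac{1}{-2 + g}$
$O{\left(U,X \right)} = \frac{2 U}{-1 + X}$ ($O{\left(U,X \right)} = \frac{U + U}{X + \frac{1}{-2 + \left(0 + 1\right)}} = \frac{2 U}{X + \frac{1}{-2 + 1}} = \frac{2 U}{X + \frac{1}{-1}} = \frac{2 U}{X - 1} = \frac{2 U}{-1 + X}$)
$b = 78$ ($b = \left(-6\right) \left(-13\right) = 78$)
$b - 8 O{\left(-12,9 \right)} = 78 - 8 \cdot 2 \left(-12\right) \frac{1}{-1 + 9} = 78 - 8 \cdot 2 \left(-12\right) \frac{1}{8} = 78 - -24 = 78 + 24 = 102$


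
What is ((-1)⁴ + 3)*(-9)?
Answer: -36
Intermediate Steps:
((-1)⁴ + 3)*(-9) = (1 + 3)*(-9) = 4*(-9) = -36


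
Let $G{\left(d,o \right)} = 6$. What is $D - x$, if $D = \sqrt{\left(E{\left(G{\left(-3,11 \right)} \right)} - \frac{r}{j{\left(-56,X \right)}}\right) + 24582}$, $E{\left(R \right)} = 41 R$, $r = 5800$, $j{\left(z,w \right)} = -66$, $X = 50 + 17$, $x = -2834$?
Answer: $2834 + \frac{4 \sqrt{1695837}}{33} \approx 2991.8$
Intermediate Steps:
$X = 67$
$D = \frac{4 \sqrt{1695837}}{33}$ ($D = \sqrt{\left(41 \cdot 6 - \frac{5800}{-66}\right) + 24582} = \sqrt{\left(246 - 5800 \left(- \frac{1}{66}\right)\right) + 24582} = \sqrt{\left(246 - - \frac{2900}{33}\right) + 24582} = \sqrt{\left(246 + \frac{2900}{33}\right) + 24582} = \sqrt{\frac{11018}{33} + 24582} = \sqrt{\frac{822224}{33}} = \frac{4 \sqrt{1695837}}{33} \approx 157.85$)
$D - x = \frac{4 \sqrt{1695837}}{33} - -2834 = \frac{4 \sqrt{1695837}}{33} + 2834 = 2834 + \frac{4 \sqrt{1695837}}{33}$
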